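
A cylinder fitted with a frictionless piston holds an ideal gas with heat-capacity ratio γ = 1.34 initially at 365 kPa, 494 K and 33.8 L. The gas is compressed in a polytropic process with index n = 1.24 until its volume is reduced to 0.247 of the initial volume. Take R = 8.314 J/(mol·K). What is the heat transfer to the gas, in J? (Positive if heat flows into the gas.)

-6030 J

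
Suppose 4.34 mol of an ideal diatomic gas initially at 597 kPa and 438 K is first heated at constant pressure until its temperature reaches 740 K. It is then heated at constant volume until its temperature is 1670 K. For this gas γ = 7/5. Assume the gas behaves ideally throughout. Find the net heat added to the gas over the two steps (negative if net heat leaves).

V₁ = nRT₁/P₁ = 4.34×8.314×438/597 = 26.5 L.
Step 1 — Isobaric: P stays 597 kPa; V/T = const ⇒ T₂ = 740 K, V₂ = 44.7 L.
W = PΔV = 597×(44.7−26.5) kPa·L = 10900 J.
ΔU = nCvΔT = 4.34×20.8×(740−438) = 27200 J.
Q = ΔU + W = nCpΔT = 38100 J.
State after step 1: P = 597 kPa, V = 44.7 L, T = 740 K.
Step 2 — Isochoric: V stays 44.7 L; P/T = const ⇒ T₂ = 1670 K, P₂ = 1350 kPa.
W = 0 (no volume change).
ΔU = nCvΔT = 4.34×20.8×(1670−740) = 83900 J.
Q = ΔU = 83900 J.
Net over both steps: W = 10900 J, Q = 122000 J, ΔU = 111000 J.

122000 J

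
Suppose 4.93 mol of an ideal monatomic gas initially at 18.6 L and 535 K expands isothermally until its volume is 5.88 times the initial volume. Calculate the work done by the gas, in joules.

P₁ = nRT₁/V₁ = 4.93×8.314×535/18.6 = 1180 kPa.
Isothermal: T stays 535 K; PV = const ⇒ V₂ = 109 L, P₂ = 201 kPa.
W = nRT ln(V₂/V₁) = 4.93×8.314×535×ln(5.88) = 38800 J.

38800 J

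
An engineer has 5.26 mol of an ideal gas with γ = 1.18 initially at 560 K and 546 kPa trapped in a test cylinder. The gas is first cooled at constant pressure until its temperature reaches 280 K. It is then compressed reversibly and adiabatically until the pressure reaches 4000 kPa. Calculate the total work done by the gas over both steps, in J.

-36400 J

V₁ = nRT₁/P₁ = 5.26×8.314×560/546 = 44.9 L.
Step 1 — Isobaric: P stays 546 kPa; V/T = const ⇒ T₂ = 280 K, V₂ = 22.4 L.
W = PΔV = 546×(22.4−44.9) kPa·L = -12200 J.
ΔU = nCvΔT = 5.26×46.2×(280−560) = -68000 J.
Q = ΔU + W = nCpΔT = -80300 J.
State after step 1: P = 546 kPa, V = 22.4 L, T = 280 K.
Step 2 — Adiabatic: T₂/T₁ = (P₂/P₁)^((γ−1)/γ) ⇒ T₂ = 280×(7.33)^0.153 = 379 K; V₂ = 4.15 L.
ΔU = nCvΔT = 5.26×46.2×(379−280) = 24100 J.
Q = 0 for an adiabatic process, so W = −ΔU = -24100 J.
Net over both steps: W = -36400 J, Q = -80300 J, ΔU = -43900 J.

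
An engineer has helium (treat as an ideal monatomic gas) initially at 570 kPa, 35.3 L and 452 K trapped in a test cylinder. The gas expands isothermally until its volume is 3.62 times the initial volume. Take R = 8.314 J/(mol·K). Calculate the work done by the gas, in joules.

n = P₁V₁/(RT₁) = 570×35.3/(8.314×452) = 5.35 mol.
Isothermal: T stays 452 K; PV = const ⇒ V₂ = 128 L, P₂ = 157 kPa.
W = nRT ln(V₂/V₁) = 5.35×8.314×452×ln(3.62) = 25900 J.

25900 J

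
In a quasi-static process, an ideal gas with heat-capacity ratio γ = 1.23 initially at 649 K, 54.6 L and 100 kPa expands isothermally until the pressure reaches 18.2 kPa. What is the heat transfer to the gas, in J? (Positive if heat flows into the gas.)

n = P₁V₁/(RT₁) = 100×54.6/(8.314×649) = 1.01 mol.
Isothermal: T stays 649 K; PV = const ⇒ V₂ = 300 L, P₂ = 18.2 kPa.
ΔU = 0 (ideal gas, T constant).
W = nRT ln(V₂/V₁) = 1.01×8.314×649×ln(5.49) = 9300 J.
Q = ΔU + W = 9300 J.

9300 J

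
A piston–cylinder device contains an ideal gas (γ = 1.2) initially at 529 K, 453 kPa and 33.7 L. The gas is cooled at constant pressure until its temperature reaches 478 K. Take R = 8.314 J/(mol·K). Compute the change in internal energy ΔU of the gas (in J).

-7360 J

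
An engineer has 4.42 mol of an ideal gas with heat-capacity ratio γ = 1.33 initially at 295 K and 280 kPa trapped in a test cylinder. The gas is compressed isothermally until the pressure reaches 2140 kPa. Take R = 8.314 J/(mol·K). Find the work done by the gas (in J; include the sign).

V₁ = nRT₁/P₁ = 4.42×8.314×295/280 = 38.7 L.
Isothermal: T stays 295 K; PV = const ⇒ V₂ = 5.07 L, P₂ = 2140 kPa.
W = nRT ln(V₂/V₁) = 4.42×8.314×295×ln(0.131) = -22000 J.

-22000 J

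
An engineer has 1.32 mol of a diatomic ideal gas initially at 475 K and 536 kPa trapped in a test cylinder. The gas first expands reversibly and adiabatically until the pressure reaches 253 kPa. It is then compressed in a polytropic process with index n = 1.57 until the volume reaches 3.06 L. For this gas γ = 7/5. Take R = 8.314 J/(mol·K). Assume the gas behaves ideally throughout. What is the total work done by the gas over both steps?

-9470 J

V₁ = nRT₁/P₁ = 1.32×8.314×475/536 = 9.73 L.
Step 1 — Adiabatic: T₂/T₁ = (P₂/P₁)^((γ−1)/γ) ⇒ T₂ = 475×(0.472)^0.286 = 383 K; V₂ = 16.6 L.
ΔU = nCvΔT = 1.32×20.8×(383−475) = -2520 J.
Q = 0 for an adiabatic process, so W = −ΔU = 2520 J.
State after step 1: P = 253 kPa, V = 16.6 L, T = 383 K.
Step 2 — Polytropic n=1.57: T₂ = T₁(V₁/V₂)^(n−1) = 383×(5.43)^0.57 = 1010 K; P₂ = P₁(V₁/V₂)^n = 3610 kPa.
W = (P₁V₁−P₂V₂)/(n−1) = (253×16.6−3610×3.06)/0.57 = -12000 J.
ΔU = nCvΔT = 1.32×20.8×(1010−383) = 17100 J.
Q = ΔU + W = 5090 J.
Net over both steps: W = -9470 J, Q = 5090 J, ΔU = 14600 J.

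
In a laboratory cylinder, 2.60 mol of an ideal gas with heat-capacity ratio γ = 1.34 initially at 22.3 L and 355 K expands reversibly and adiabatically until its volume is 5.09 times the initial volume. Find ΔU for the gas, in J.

-9590 J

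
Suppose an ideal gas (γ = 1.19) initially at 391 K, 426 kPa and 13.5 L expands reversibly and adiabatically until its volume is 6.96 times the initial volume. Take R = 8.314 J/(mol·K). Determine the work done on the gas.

-9330 J

n = P₁V₁/(RT₁) = 426×13.5/(8.314×391) = 1.77 mol.
Adiabatic: TV^(γ−1) = const ⇒ T₂ = 391×(0.144)^0.190 = 270 K; PV^γ = const ⇒ P₂ = 42.3 kPa.
ΔU = nCvΔT = 1.77×43.8×(270−391) = -9330 J.
Q = 0 for an adiabatic process, so W = −ΔU = 9330 J.
Work done on the gas = −W_by = -9330 J.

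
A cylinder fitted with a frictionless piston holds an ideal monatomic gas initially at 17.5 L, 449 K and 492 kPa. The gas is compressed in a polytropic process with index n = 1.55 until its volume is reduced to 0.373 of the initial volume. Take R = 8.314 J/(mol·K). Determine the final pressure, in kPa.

Polytropic n=1.55: T₂ = T₁(V₁/V₂)^(n−1) = 449×(2.68)^0.55 = 772 K; P₂ = P₁(V₁/V₂)^n = 2270 kPa.

2270 kPa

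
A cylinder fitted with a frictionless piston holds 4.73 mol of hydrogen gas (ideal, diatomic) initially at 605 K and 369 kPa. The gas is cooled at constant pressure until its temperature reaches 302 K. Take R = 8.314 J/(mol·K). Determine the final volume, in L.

V₁ = nRT₁/P₁ = 4.73×8.314×605/369 = 64.5 L.
Isobaric: P stays 369 kPa; V/T = const ⇒ T₂ = 302 K, V₂ = 32.2 L.

32.2 L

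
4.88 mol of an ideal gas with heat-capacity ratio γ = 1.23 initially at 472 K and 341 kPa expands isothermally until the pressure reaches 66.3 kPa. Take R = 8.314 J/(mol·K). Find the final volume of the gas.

289 L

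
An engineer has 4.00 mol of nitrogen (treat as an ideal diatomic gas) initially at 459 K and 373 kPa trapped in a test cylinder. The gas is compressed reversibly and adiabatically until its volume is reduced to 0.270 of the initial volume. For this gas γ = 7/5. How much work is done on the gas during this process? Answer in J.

26300 J

V₁ = nRT₁/P₁ = 4.00×8.314×459/373 = 40.9 L.
Adiabatic: TV^(γ−1) = const ⇒ T₂ = 459×(3.70)^0.400 = 775 K; PV^γ = const ⇒ P₂ = 2330 kPa.
ΔU = nCvΔT = 4.00×20.8×(775−459) = 26300 J.
Q = 0 for an adiabatic process, so W = −ΔU = -26300 J.
Work done on the gas = −W_by = 26300 J.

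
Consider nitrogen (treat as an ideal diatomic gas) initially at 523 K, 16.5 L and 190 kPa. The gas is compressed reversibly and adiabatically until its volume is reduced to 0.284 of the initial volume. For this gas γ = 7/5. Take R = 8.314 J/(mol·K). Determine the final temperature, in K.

Adiabatic: TV^(γ−1) = const ⇒ T₂ = 523×(3.52)^0.400 = 865 K; PV^γ = const ⇒ P₂ = 1110 kPa.

865 K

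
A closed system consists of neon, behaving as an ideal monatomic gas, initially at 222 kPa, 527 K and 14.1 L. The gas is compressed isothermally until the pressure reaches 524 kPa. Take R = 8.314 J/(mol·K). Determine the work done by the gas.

n = P₁V₁/(RT₁) = 222×14.1/(8.314×527) = 0.714 mol.
Isothermal: T stays 527 K; PV = const ⇒ V₂ = 5.97 L, P₂ = 524 kPa.
W = nRT ln(V₂/V₁) = 0.714×8.314×527×ln(0.424) = -2690 J.

-2690 J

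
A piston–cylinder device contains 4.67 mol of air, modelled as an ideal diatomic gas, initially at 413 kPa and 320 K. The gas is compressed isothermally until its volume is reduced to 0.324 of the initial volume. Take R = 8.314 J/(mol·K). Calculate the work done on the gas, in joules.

14000 J

V₁ = nRT₁/P₁ = 4.67×8.314×320/413 = 30.1 L.
Isothermal: T stays 320 K; PV = const ⇒ V₂ = 9.75 L, P₂ = 1270 kPa.
W = nRT ln(V₂/V₁) = 4.67×8.314×320×ln(0.324) = -14000 J.
Work done on the gas = −W_by = 14000 J.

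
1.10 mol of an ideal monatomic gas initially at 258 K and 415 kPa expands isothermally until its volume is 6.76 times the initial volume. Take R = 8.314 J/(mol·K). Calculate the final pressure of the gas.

61.4 kPa

V₁ = nRT₁/P₁ = 1.10×8.314×258/415 = 5.69 L.
Isothermal: T stays 258 K; PV = const ⇒ V₂ = 38.4 L, P₂ = 61.4 kPa.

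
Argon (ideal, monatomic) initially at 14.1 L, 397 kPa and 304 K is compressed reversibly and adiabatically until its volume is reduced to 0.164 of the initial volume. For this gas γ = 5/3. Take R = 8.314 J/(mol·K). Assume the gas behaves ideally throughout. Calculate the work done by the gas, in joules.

-19600 J

n = P₁V₁/(RT₁) = 397×14.1/(8.314×304) = 2.21 mol.
Adiabatic: TV^(γ−1) = const ⇒ T₂ = 304×(6.10)^0.667 = 1010 K; PV^γ = const ⇒ P₂ = 8080 kPa.
ΔU = nCvΔT = 2.21×12.5×(1010−304) = 19600 J.
Q = 0 for an adiabatic process, so W = −ΔU = -19600 J.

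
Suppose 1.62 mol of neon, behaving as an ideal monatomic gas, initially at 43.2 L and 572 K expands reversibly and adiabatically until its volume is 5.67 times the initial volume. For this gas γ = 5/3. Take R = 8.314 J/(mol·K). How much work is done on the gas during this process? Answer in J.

P₁ = nRT₁/V₁ = 1.62×8.314×572/43.2 = 178 kPa.
Adiabatic: TV^(γ−1) = const ⇒ T₂ = 572×(0.176)^0.667 = 180 K; PV^γ = const ⇒ P₂ = 9.89 kPa.
ΔU = nCvΔT = 1.62×12.5×(180−572) = -7920 J.
Q = 0 for an adiabatic process, so W = −ΔU = 7920 J.
Work done on the gas = −W_by = -7920 J.

-7920 J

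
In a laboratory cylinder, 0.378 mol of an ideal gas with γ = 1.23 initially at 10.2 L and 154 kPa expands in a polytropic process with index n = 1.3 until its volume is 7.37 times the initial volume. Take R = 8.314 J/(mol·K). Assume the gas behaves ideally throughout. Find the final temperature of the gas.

T₁ = P₁V₁/(nR) = 154×10.2/(0.378×8.314) = 500 K.
Polytropic n=1.3: T₂ = T₁(V₁/V₂)^(n−1) = 500×(0.136)^0.30 = 275 K; P₂ = P₁(V₁/V₂)^n = 11.5 kPa.

275 K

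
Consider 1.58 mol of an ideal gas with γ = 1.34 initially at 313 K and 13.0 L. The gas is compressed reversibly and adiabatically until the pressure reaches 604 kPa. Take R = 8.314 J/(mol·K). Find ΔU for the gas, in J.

P₁ = nRT₁/V₁ = 1.58×8.314×313/13.0 = 316 kPa.
Adiabatic: T₂/T₁ = (P₂/P₁)^((γ−1)/γ) ⇒ T₂ = 313×(1.91)^0.254 = 369 K; V₂ = 8.02 L.
For an ideal gas ΔU = nCvΔT with Cv = R/(γ−1) = 24.5 J/(mol·K).
ΔU = 1.58×24.5×(369−313) = 2160 J.

2160 J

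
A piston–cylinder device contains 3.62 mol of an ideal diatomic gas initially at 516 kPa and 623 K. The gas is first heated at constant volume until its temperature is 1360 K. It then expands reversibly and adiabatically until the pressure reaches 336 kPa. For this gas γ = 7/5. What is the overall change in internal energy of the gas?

25600 J

V₁ = nRT₁/P₁ = 3.62×8.314×623/516 = 36.3 L.
Step 1 — Isochoric: V stays 36.3 L; P/T = const ⇒ T₂ = 1360 K, P₂ = 1130 kPa.
W = 0 (no volume change).
ΔU = nCvΔT = 3.62×20.8×(1360−623) = 55500 J.
Q = ΔU = 55500 J.
State after step 1: P = 1130 kPa, V = 36.3 L, T = 1360 K.
Step 2 — Adiabatic: T₂/T₁ = (P₂/P₁)^((γ−1)/γ) ⇒ T₂ = 1360×(0.298)^0.286 = 963 K; V₂ = 86.2 L.
ΔU = nCvΔT = 3.62×20.8×(963−1360) = -29900 J.
Q = 0 for an adiabatic process, so W = −ΔU = 29900 J.
Net over both steps: W = 29900 J, Q = 55500 J, ΔU = 25600 J.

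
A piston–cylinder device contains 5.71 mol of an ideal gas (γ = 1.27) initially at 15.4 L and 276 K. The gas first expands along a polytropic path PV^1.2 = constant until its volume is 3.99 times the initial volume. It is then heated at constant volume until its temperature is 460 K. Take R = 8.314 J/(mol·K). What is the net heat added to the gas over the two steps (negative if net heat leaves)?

48200 J

P₁ = nRT₁/V₁ = 5.71×8.314×276/15.4 = 851 kPa.
Step 1 — Polytropic n=1.2: T₂ = T₁(V₁/V₂)^(n−1) = 276×(0.251)^0.20 = 209 K; P₂ = P₁(V₁/V₂)^n = 162 kPa.
W = (P₁V₁−P₂V₂)/(n−1) = (851×15.4−162×61.4)/0.20 = 15800 J.
ΔU = nCvΔT = 5.71×30.8×(209−276) = -11700 J.
Q = ΔU + W = 4110 J.
State after step 1: P = 162 kPa, V = 61.4 L, T = 209 K.
Step 2 — Isochoric: V stays 61.4 L; P/T = const ⇒ T₂ = 460 K, P₂ = 355 kPa.
W = 0 (no volume change).
ΔU = nCvΔT = 5.71×30.8×(460−209) = 44100 J.
Q = ΔU = 44100 J.
Net over both steps: W = 15800 J, Q = 48200 J, ΔU = 32400 J.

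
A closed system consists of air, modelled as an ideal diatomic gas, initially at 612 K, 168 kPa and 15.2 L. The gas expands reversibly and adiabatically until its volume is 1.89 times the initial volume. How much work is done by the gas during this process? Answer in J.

1440 J

n = P₁V₁/(RT₁) = 168×15.2/(8.314×612) = 0.502 mol.
Adiabatic: TV^(γ−1) = const ⇒ T₂ = 612×(0.529)^0.400 = 474 K; PV^γ = const ⇒ P₂ = 68.9 kPa.
ΔU = nCvΔT = 0.502×20.8×(474−612) = -1440 J.
Q = 0 for an adiabatic process, so W = −ΔU = 1440 J.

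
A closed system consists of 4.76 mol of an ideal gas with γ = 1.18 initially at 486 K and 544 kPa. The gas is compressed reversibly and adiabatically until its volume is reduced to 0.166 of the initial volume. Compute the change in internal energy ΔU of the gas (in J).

V₁ = nRT₁/P₁ = 4.76×8.314×486/544 = 35.4 L.
Adiabatic: TV^(γ−1) = const ⇒ T₂ = 486×(6.02)^0.180 = 671 K; PV^γ = const ⇒ P₂ = 4530 kPa.
For an ideal gas ΔU = nCvΔT with Cv = R/(γ−1) = 46.2 J/(mol·K).
ΔU = 4.76×46.2×(671−486) = 40800 J.

40800 J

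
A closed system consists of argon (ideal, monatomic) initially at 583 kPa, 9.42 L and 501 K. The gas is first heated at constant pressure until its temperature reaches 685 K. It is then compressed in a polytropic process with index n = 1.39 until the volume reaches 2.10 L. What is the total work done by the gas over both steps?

n = P₁V₁/(RT₁) = 583×9.42/(8.314×501) = 1.32 mol.
Step 1 — Isobaric: P stays 583 kPa; V/T = const ⇒ T₂ = 685 K, V₂ = 12.9 L.
W = PΔV = 583×(12.9−9.42) kPa·L = 2020 J.
ΔU = nCvΔT = 1.32×12.5×(685−501) = 3030 J.
Q = ΔU + W = nCpΔT = 5040 J.
State after step 1: P = 583 kPa, V = 12.9 L, T = 685 K.
Step 2 — Polytropic n=1.39: T₂ = T₁(V₁/V₂)^(n−1) = 685×(6.13)^0.39 = 1390 K; P₂ = P₁(V₁/V₂)^n = 7250 kPa.
W = (P₁V₁−P₂V₂)/(n−1) = (583×12.9−7250×2.10)/0.39 = -19800 J.
ΔU = nCvΔT = 1.32×12.5×(1390−685) = 11600 J.
Q = ΔU + W = -8220 J.
Net over both steps: W = -17800 J, Q = -3180 J, ΔU = 14600 J.

-17800 J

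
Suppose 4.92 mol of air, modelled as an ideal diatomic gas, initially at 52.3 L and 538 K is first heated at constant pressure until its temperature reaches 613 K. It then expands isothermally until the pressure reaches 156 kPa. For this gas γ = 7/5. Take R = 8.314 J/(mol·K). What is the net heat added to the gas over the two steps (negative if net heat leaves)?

35600 J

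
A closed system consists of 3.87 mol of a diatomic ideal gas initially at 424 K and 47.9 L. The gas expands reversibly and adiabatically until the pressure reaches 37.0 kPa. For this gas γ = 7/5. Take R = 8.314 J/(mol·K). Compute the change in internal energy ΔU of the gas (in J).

P₁ = nRT₁/V₁ = 3.87×8.314×424/47.9 = 285 kPa.
Adiabatic: T₂/T₁ = (P₂/P₁)^((γ−1)/γ) ⇒ T₂ = 424×(0.130)^0.286 = 237 K; V₂ = 206 L.
For an ideal gas ΔU = nCvΔT with Cv = (5/2)R = 20.8 J/(mol·K).
ΔU = 3.87×20.8×(237−424) = -15100 J.

-15100 J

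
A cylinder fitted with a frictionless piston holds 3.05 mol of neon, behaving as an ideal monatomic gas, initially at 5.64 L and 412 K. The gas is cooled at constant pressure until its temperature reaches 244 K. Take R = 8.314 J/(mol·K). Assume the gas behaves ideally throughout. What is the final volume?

P₁ = nRT₁/V₁ = 3.05×8.314×412/5.64 = 1850 kPa.
Isobaric: P stays 1850 kPa; V/T = const ⇒ T₂ = 244 K, V₂ = 3.34 L.

3.34 L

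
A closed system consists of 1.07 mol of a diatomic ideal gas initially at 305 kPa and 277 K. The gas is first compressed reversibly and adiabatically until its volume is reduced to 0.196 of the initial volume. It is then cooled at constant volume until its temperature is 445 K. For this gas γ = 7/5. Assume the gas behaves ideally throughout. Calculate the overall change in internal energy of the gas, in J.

V₁ = nRT₁/P₁ = 1.07×8.314×277/305 = 8.08 L.
Step 1 — Adiabatic: TV^(γ−1) = const ⇒ T₂ = 277×(5.10)^0.400 = 532 K; PV^γ = const ⇒ P₂ = 2990 kPa.
ΔU = nCvΔT = 1.07×20.8×(532−277) = 5660 J.
Q = 0 for an adiabatic process, so W = −ΔU = -5660 J.
State after step 1: P = 2990 kPa, V = 1.58 L, T = 532 K.
Step 2 — Isochoric: V stays 1.58 L; P/T = const ⇒ T₂ = 445 K, P₂ = 2500 kPa.
W = 0 (no volume change).
ΔU = nCvΔT = 1.07×20.8×(445−532) = -1930 J.
Q = ΔU = -1930 J.
Net over both steps: W = -5660 J, Q = -1930 J, ΔU = 3740 J.

3740 J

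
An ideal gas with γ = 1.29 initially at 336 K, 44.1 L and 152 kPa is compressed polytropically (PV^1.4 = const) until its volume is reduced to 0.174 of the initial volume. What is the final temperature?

676 K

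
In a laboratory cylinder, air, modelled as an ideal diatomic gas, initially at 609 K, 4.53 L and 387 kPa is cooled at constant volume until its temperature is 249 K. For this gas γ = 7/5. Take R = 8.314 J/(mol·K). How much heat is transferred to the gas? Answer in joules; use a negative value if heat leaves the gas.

n = P₁V₁/(RT₁) = 387×4.53/(8.314×609) = 0.346 mol.
Isochoric: V stays 4.53 L; P/T = const ⇒ T₂ = 249 K, P₂ = 158 kPa.
W = 0 (no volume change).
ΔU = nCvΔT = 0.346×20.8×(249−609) = -2590 J.
Q = ΔU = -2590 J.

-2590 J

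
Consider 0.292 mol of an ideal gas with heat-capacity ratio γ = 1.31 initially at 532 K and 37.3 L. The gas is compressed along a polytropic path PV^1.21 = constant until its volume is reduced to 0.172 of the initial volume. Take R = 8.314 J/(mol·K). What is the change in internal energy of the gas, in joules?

P₁ = nRT₁/V₁ = 0.292×8.314×532/37.3 = 34.6 kPa.
Polytropic n=1.21: T₂ = T₁(V₁/V₂)^(n−1) = 532×(5.81)^0.21 = 770 K; P₂ = P₁(V₁/V₂)^n = 291 kPa.
For an ideal gas ΔU = nCvΔT with Cv = R/(γ−1) = 26.8 J/(mol·K).
ΔU = 0.292×26.8×(770−532) = 1860 J.

1860 J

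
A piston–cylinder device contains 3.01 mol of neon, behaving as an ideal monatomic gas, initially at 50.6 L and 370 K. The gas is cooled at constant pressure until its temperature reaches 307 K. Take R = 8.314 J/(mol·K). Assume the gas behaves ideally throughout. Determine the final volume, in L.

42.0 L

P₁ = nRT₁/V₁ = 3.01×8.314×370/50.6 = 183 kPa.
Isobaric: P stays 183 kPa; V/T = const ⇒ T₂ = 307 K, V₂ = 42.0 L.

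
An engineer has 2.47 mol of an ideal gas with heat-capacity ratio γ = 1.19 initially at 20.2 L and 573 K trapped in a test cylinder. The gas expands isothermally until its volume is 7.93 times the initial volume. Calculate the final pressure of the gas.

P₁ = nRT₁/V₁ = 2.47×8.314×573/20.2 = 583 kPa.
Isothermal: T stays 573 K; PV = const ⇒ V₂ = 160 L, P₂ = 73.5 kPa.

73.5 kPa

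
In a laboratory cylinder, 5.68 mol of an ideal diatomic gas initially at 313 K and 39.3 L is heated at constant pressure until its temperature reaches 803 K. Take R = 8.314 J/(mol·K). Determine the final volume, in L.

101 L

P₁ = nRT₁/V₁ = 5.68×8.314×313/39.3 = 376 kPa.
Isobaric: P stays 376 kPa; V/T = const ⇒ T₂ = 803 K, V₂ = 101 L.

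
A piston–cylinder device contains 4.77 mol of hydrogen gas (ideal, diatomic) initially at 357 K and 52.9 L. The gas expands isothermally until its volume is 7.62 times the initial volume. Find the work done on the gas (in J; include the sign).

P₁ = nRT₁/V₁ = 4.77×8.314×357/52.9 = 268 kPa.
Isothermal: T stays 357 K; PV = const ⇒ V₂ = 403 L, P₂ = 35.1 kPa.
W = nRT ln(V₂/V₁) = 4.77×8.314×357×ln(7.62) = 28800 J.
Work done on the gas = −W_by = -28800 J.

-28800 J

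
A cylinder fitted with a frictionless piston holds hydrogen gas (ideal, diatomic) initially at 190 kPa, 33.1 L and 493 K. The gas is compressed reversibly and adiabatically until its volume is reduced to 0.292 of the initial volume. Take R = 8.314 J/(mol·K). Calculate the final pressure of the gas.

Adiabatic: TV^(γ−1) = const ⇒ T₂ = 493×(3.42)^0.400 = 807 K; PV^γ = const ⇒ P₂ = 1060 kPa.

1060 kPa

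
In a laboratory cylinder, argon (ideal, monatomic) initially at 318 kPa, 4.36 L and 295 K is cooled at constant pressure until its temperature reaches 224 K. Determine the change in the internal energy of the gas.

n = P₁V₁/(RT₁) = 318×4.36/(8.314×295) = 0.565 mol.
Isobaric: P stays 318 kPa; V/T = const ⇒ T₂ = 224 K, V₂ = 3.31 L.
For an ideal gas ΔU = nCvΔT with Cv = (3/2)R = 12.5 J/(mol·K).
ΔU = 0.565×12.5×(224−295) = -501 J.

-501 J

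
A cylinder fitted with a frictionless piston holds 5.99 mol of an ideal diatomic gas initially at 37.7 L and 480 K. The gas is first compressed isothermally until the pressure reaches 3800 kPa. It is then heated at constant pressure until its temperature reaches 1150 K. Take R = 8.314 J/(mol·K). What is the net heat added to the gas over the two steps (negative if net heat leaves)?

74000 J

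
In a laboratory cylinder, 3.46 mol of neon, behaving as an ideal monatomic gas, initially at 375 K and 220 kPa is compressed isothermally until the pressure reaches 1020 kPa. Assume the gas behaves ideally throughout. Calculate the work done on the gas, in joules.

16500 J

V₁ = nRT₁/P₁ = 3.46×8.314×375/220 = 49.0 L.
Isothermal: T stays 375 K; PV = const ⇒ V₂ = 10.6 L, P₂ = 1020 kPa.
W = nRT ln(V₂/V₁) = 3.46×8.314×375×ln(0.216) = -16500 J.
Work done on the gas = −W_by = 16500 J.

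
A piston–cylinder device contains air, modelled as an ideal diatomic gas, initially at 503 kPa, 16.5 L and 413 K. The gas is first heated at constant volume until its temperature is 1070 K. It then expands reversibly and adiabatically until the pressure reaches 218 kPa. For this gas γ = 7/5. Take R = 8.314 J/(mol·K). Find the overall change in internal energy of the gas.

11500 J

n = P₁V₁/(RT₁) = 503×16.5/(8.314×413) = 2.42 mol.
Step 1 — Isochoric: V stays 16.5 L; P/T = const ⇒ T₂ = 1070 K, P₂ = 1300 kPa.
W = 0 (no volume change).
ΔU = nCvΔT = 2.42×20.8×(1070−413) = 33000 J.
Q = ΔU = 33000 J.
State after step 1: P = 1300 kPa, V = 16.5 L, T = 1070 K.
Step 2 — Adiabatic: T₂/T₁ = (P₂/P₁)^((γ−1)/γ) ⇒ T₂ = 1070×(0.167)^0.286 = 642 K; V₂ = 59.2 L.
ΔU = nCvΔT = 2.42×20.8×(642−1070) = -21500 J.
Q = 0 for an adiabatic process, so W = −ΔU = 21500 J.
Net over both steps: W = 21500 J, Q = 33000 J, ΔU = 11500 J.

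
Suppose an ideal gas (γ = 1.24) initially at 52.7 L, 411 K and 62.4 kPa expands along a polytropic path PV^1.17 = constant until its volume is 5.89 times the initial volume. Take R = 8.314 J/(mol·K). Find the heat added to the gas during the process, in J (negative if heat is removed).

n = P₁V₁/(RT₁) = 62.4×52.7/(8.314×411) = 0.962 mol.
Polytropic n=1.17: T₂ = T₁(V₁/V₂)^(n−1) = 411×(0.170)^0.17 = 304 K; P₂ = P₁(V₁/V₂)^n = 7.84 kPa.
W = (P₁V₁−P₂V₂)/(n−1) = (62.4×52.7−7.84×310)/0.17 = 5030 J.
ΔU = nCvΔT = 0.962×34.6×(304−411) = -3570 J.
Q = ΔU + W = 1470 J.

1470 J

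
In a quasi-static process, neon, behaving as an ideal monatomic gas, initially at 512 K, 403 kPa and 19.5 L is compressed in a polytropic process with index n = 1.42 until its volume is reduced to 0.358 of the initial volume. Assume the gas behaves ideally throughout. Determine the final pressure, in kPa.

1730 kPa

Polytropic n=1.42: T₂ = T₁(V₁/V₂)^(n−1) = 512×(2.79)^0.42 = 788 K; P₂ = P₁(V₁/V₂)^n = 1730 kPa.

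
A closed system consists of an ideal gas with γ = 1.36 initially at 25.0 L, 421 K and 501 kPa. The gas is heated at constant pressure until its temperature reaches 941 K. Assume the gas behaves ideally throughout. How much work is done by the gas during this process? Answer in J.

15500 J

n = P₁V₁/(RT₁) = 501×25.0/(8.314×421) = 3.58 mol.
Isobaric: P stays 501 kPa; V/T = const ⇒ T₂ = 941 K, V₂ = 55.9 L.
W = PΔV = 501×(55.9−25.0) kPa·L = 15500 J.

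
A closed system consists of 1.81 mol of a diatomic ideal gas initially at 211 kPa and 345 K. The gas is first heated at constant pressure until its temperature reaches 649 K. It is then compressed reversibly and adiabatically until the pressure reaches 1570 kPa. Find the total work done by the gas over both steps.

V₁ = nRT₁/P₁ = 1.81×8.314×345/211 = 24.6 L.
Step 1 — Isobaric: P stays 211 kPa; V/T = const ⇒ T₂ = 649 K, V₂ = 46.3 L.
W = PΔV = 211×(46.3−24.6) kPa·L = 4570 J.
ΔU = nCvΔT = 1.81×20.8×(649−345) = 11400 J.
Q = ΔU + W = nCpΔT = 16000 J.
State after step 1: P = 211 kPa, V = 46.3 L, T = 649 K.
Step 2 — Adiabatic: T₂/T₁ = (P₂/P₁)^((γ−1)/γ) ⇒ T₂ = 649×(7.44)^0.286 = 1150 K; V₂ = 11.0 L.
ΔU = nCvΔT = 1.81×20.8×(1150−649) = 18900 J.
Q = 0 for an adiabatic process, so W = −ΔU = -18900 J.
Net over both steps: W = -14300 J, Q = 16000 J, ΔU = 30300 J.

-14300 J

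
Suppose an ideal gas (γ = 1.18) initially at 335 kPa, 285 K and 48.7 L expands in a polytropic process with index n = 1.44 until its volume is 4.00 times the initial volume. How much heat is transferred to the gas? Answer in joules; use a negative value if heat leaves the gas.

n = P₁V₁/(RT₁) = 335×48.7/(8.314×285) = 6.89 mol.
Polytropic n=1.44: T₂ = T₁(V₁/V₂)^(n−1) = 285×(0.250)^0.44 = 155 K; P₂ = P₁(V₁/V₂)^n = 45.5 kPa.
W = (P₁V₁−P₂V₂)/(n−1) = (335×48.7−45.5×195)/0.44 = 16900 J.
ΔU = nCvΔT = 6.89×46.2×(155−285) = -41400 J.
Q = ΔU + W = -24500 J.

-24500 J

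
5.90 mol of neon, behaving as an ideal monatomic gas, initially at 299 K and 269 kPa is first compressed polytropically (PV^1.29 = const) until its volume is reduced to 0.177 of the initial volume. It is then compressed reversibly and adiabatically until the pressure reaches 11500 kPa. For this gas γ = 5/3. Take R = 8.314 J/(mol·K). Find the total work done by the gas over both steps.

-63400 J

V₁ = nRT₁/P₁ = 5.90×8.314×299/269 = 54.5 L.
Step 1 — Polytropic n=1.29: T₂ = T₁(V₁/V₂)^(n−1) = 299×(5.65)^0.29 = 494 K; P₂ = P₁(V₁/V₂)^n = 2510 kPa.
W = (P₁V₁−P₂V₂)/(n−1) = (269×54.5−2510×9.65)/0.29 = -33000 J.
ΔU = nCvΔT = 5.90×12.5×(494−299) = 14400 J.
Q = ΔU + W = -18600 J.
State after step 1: P = 2510 kPa, V = 9.65 L, T = 494 K.
Step 2 — Adiabatic: T₂/T₁ = (P₂/P₁)^((γ−1)/γ) ⇒ T₂ = 494×(4.58)^0.400 = 908 K; V₂ = 3.87 L.
ΔU = nCvΔT = 5.90×12.5×(908−494) = 30500 J.
Q = 0 for an adiabatic process, so W = −ΔU = -30500 J.
Net over both steps: W = -63400 J, Q = -18600 J, ΔU = 44800 J.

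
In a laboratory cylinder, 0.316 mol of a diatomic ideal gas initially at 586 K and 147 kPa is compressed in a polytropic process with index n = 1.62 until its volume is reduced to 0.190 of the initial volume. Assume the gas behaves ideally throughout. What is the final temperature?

V₁ = nRT₁/P₁ = 0.316×8.314×586/147 = 10.5 L.
Polytropic n=1.62: T₂ = T₁(V₁/V₂)^(n−1) = 586×(5.26)^0.62 = 1640 K; P₂ = P₁(V₁/V₂)^n = 2170 kPa.

1640 K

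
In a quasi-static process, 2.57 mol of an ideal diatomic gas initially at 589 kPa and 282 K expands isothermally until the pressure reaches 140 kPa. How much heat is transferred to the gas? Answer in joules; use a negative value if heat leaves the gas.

V₁ = nRT₁/P₁ = 2.57×8.314×282/589 = 10.2 L.
Isothermal: T stays 282 K; PV = const ⇒ V₂ = 43.0 L, P₂ = 140 kPa.
ΔU = 0 (ideal gas, T constant).
W = nRT ln(V₂/V₁) = 2.57×8.314×282×ln(4.21) = 8660 J.
Q = ΔU + W = 8660 J.

8660 J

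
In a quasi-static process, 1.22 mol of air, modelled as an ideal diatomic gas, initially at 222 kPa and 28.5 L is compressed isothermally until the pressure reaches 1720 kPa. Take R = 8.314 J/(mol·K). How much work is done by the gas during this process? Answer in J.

-13000 J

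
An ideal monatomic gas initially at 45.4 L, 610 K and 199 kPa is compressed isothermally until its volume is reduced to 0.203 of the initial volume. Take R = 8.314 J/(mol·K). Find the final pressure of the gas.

Isothermal: T stays 610 K; PV = const ⇒ V₂ = 9.22 L, P₂ = 980 kPa.

980 kPa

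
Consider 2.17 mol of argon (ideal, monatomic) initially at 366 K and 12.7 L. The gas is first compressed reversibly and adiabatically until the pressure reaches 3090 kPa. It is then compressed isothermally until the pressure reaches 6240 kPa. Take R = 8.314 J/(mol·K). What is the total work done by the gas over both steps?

-19800 J

P₁ = nRT₁/V₁ = 2.17×8.314×366/12.7 = 520 kPa.
Step 1 — Adiabatic: T₂/T₁ = (P₂/P₁)^((γ−1)/γ) ⇒ T₂ = 366×(5.94)^0.400 = 747 K; V₂ = 4.36 L.
ΔU = nCvΔT = 2.17×12.5×(747−366) = 10300 J.
Q = 0 for an adiabatic process, so W = −ΔU = -10300 J.
State after step 1: P = 3090 kPa, V = 4.36 L, T = 747 K.
Step 2 — Isothermal: T stays 747 K; PV = const ⇒ V₂ = 2.16 L, P₂ = 6240 kPa.
ΔU = 0 (ideal gas, T constant).
W = nRT ln(V₂/V₁) = 2.17×8.314×747×ln(0.495) = -9470 J.
Q = ΔU + W = -9470 J.
Net over both steps: W = -19800 J, Q = -9470 J, ΔU = 10300 J.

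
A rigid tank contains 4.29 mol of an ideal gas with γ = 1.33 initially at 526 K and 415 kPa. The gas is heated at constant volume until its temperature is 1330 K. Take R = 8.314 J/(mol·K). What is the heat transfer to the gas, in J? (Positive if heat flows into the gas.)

86900 J

V₁ = nRT₁/P₁ = 4.29×8.314×526/415 = 45.2 L.
Isochoric: V stays 45.2 L; P/T = const ⇒ T₂ = 1330 K, P₂ = 1050 kPa.
W = 0 (no volume change).
ΔU = nCvΔT = 4.29×25.2×(1330−526) = 86900 J.
Q = ΔU = 86900 J.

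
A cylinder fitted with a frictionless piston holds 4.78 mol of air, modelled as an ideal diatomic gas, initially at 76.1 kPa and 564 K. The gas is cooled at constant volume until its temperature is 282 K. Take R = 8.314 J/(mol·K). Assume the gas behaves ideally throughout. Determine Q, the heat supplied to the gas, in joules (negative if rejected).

-28000 J

V₁ = nRT₁/P₁ = 4.78×8.314×564/76.1 = 295 L.
Isochoric: V stays 295 L; P/T = const ⇒ T₂ = 282 K, P₂ = 38.0 kPa.
W = 0 (no volume change).
ΔU = nCvΔT = 4.78×20.8×(282−564) = -28000 J.
Q = ΔU = -28000 J.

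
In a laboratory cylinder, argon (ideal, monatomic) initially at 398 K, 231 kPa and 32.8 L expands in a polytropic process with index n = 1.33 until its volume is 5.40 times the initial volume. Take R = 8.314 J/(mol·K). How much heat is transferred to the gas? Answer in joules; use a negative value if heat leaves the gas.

4950 J

n = P₁V₁/(RT₁) = 231×32.8/(8.314×398) = 2.29 mol.
Polytropic n=1.33: T₂ = T₁(V₁/V₂)^(n−1) = 398×(0.185)^0.33 = 228 K; P₂ = P₁(V₁/V₂)^n = 24.5 kPa.
W = (P₁V₁−P₂V₂)/(n−1) = (231×32.8−24.5×177)/0.33 = 9800 J.
ΔU = nCvΔT = 2.29×12.5×(228−398) = -4850 J.
Q = ΔU + W = 4950 J.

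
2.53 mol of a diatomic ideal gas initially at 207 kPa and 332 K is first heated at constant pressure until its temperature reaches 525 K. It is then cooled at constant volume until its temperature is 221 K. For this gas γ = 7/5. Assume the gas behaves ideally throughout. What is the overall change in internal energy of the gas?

V₁ = nRT₁/P₁ = 2.53×8.314×332/207 = 33.7 L.
Step 1 — Isobaric: P stays 207 kPa; V/T = const ⇒ T₂ = 525 K, V₂ = 53.3 L.
W = PΔV = 207×(53.3−33.7) kPa·L = 4060 J.
ΔU = nCvΔT = 2.53×20.8×(525−332) = 10100 J.
Q = ΔU + W = nCpΔT = 14200 J.
State after step 1: P = 207 kPa, V = 53.3 L, T = 525 K.
Step 2 — Isochoric: V stays 53.3 L; P/T = const ⇒ T₂ = 221 K, P₂ = 87.1 kPa.
W = 0 (no volume change).
ΔU = nCvΔT = 2.53×20.8×(221−525) = -16000 J.
Q = ΔU = -16000 J.
Net over both steps: W = 4060 J, Q = -1780 J, ΔU = -5840 J.

-5840 J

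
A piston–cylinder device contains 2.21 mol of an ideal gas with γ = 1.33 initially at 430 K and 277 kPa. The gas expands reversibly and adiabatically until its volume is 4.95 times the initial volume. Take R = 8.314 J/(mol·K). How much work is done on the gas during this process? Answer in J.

V₁ = nRT₁/P₁ = 2.21×8.314×430/277 = 28.5 L.
Adiabatic: TV^(γ−1) = const ⇒ T₂ = 430×(0.202)^0.330 = 254 K; PV^γ = const ⇒ P₂ = 33.0 kPa.
ΔU = nCvΔT = 2.21×25.2×(254−430) = -9820 J.
Q = 0 for an adiabatic process, so W = −ΔU = 9820 J.
Work done on the gas = −W_by = -9820 J.

-9820 J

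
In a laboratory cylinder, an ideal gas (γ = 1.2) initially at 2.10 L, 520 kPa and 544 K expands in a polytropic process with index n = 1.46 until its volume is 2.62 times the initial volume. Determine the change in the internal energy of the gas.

-1950 J

n = P₁V₁/(RT₁) = 520×2.10/(8.314×544) = 0.241 mol.
Polytropic n=1.46: T₂ = T₁(V₁/V₂)^(n−1) = 544×(0.382)^0.46 = 349 K; P₂ = P₁(V₁/V₂)^n = 127 kPa.
For an ideal gas ΔU = nCvΔT with Cv = R/(γ−1) = 41.6 J/(mol·K).
ΔU = 0.241×41.6×(349−544) = -1950 J.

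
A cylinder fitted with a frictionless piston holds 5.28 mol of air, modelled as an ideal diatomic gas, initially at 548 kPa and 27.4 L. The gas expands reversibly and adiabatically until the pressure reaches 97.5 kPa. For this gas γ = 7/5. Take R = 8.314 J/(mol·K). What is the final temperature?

209 K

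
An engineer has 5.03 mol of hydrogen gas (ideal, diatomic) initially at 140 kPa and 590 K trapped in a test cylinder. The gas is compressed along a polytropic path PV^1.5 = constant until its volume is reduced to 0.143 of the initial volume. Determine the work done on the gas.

81100 J

V₁ = nRT₁/P₁ = 5.03×8.314×590/140 = 176 L.
Polytropic n=1.5: T₂ = T₁(V₁/V₂)^(n−1) = 590×(6.99)^0.50 = 1560 K; P₂ = P₁(V₁/V₂)^n = 2590 kPa.
W = (P₁V₁−P₂V₂)/(n−1) = (140×176−2590×25.2)/0.50 = -81100 J.
Work done on the gas = −W_by = 81100 J.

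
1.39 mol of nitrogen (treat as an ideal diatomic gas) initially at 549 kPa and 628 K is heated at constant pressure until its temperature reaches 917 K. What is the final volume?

19.3 L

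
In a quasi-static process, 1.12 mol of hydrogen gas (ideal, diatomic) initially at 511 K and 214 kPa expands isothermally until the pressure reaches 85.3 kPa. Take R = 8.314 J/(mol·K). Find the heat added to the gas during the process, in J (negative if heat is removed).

V₁ = nRT₁/P₁ = 1.12×8.314×511/214 = 22.2 L.
Isothermal: T stays 511 K; PV = const ⇒ V₂ = 55.8 L, P₂ = 85.3 kPa.
ΔU = 0 (ideal gas, T constant).
W = nRT ln(V₂/V₁) = 1.12×8.314×511×ln(2.51) = 4380 J.
Q = ΔU + W = 4380 J.

4380 J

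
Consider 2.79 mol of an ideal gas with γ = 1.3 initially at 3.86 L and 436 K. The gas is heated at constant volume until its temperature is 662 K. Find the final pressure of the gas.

3980 kPa

P₁ = nRT₁/V₁ = 2.79×8.314×436/3.86 = 2620 kPa.
Isochoric: V stays 3.86 L; P/T = const ⇒ T₂ = 662 K, P₂ = 3980 kPa.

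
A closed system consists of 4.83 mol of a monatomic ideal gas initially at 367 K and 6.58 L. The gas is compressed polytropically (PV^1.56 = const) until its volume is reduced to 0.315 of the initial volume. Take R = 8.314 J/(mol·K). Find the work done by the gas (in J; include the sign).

-23900 J

P₁ = nRT₁/V₁ = 4.83×8.314×367/6.58 = 2240 kPa.
Polytropic n=1.56: T₂ = T₁(V₁/V₂)^(n−1) = 367×(3.17)^0.56 = 701 K; P₂ = P₁(V₁/V₂)^n = 13600 kPa.
W = (P₁V₁−P₂V₂)/(n−1) = (2240×6.58−13600×2.07)/0.56 = -23900 J.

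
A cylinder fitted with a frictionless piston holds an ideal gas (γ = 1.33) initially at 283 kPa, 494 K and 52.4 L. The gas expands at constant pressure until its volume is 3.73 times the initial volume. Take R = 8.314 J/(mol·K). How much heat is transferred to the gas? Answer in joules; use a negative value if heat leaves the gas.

163000 J

n = P₁V₁/(RT₁) = 283×52.4/(8.314×494) = 3.61 mol.
Isobaric: P stays 283 kPa; V/T = const ⇒ T₂ = 1840 K, V₂ = 195 L.
W = PΔV = 283×(195−52.4) kPa·L = 40500 J.
ΔU = nCvΔT = 3.61×25.2×(1840−494) = 123000 J.
Q = ΔU + W = nCpΔT = 163000 J.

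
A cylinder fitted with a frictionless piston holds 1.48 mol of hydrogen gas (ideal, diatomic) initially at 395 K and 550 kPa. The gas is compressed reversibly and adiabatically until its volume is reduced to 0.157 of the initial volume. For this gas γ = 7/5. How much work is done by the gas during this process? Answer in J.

V₁ = nRT₁/P₁ = 1.48×8.314×395/550 = 8.84 L.
Adiabatic: TV^(γ−1) = const ⇒ T₂ = 395×(6.37)^0.400 = 828 K; PV^γ = const ⇒ P₂ = 7350 kPa.
ΔU = nCvΔT = 1.48×20.8×(828−395) = 13300 J.
Q = 0 for an adiabatic process, so W = −ΔU = -13300 J.

-13300 J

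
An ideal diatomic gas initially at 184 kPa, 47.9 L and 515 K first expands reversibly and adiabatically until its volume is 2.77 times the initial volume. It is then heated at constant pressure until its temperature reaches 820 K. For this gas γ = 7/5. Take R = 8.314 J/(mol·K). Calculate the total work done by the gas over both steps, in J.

15500 J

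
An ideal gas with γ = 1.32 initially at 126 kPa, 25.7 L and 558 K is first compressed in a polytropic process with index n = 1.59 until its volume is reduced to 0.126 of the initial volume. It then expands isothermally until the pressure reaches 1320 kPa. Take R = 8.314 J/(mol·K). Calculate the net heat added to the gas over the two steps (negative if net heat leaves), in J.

21500 J

n = P₁V₁/(RT₁) = 126×25.7/(8.314×558) = 0.698 mol.
Step 1 — Polytropic n=1.59: T₂ = T₁(V₁/V₂)^(n−1) = 558×(7.94)^0.59 = 1890 K; P₂ = P₁(V₁/V₂)^n = 3390 kPa.
W = (P₁V₁−P₂V₂)/(n−1) = (126×25.7−3390×3.24)/0.59 = -13100 J.
ΔU = nCvΔT = 0.698×26.0×(1890−558) = 24200 J.
Q = ΔU + W = 11100 J.
State after step 1: P = 3390 kPa, V = 3.24 L, T = 1890 K.
Step 2 — Isothermal: T stays 1890 K; PV = const ⇒ V₂ = 8.33 L, P₂ = 1320 kPa.
ΔU = 0 (ideal gas, T constant).
W = nRT ln(V₂/V₁) = 0.698×8.314×1890×ln(2.57) = 10400 J.
Q = ΔU + W = 10400 J.
Net over both steps: W = -2760 J, Q = 21500 J, ΔU = 24200 J.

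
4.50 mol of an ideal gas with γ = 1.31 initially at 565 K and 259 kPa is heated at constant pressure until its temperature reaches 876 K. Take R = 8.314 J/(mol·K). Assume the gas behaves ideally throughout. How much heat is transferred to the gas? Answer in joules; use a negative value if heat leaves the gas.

49200 J

V₁ = nRT₁/P₁ = 4.50×8.314×565/259 = 81.6 L.
Isobaric: P stays 259 kPa; V/T = const ⇒ T₂ = 876 K, V₂ = 127 L.
W = PΔV = 259×(127−81.6) kPa·L = 11600 J.
ΔU = nCvΔT = 4.50×26.8×(876−565) = 37500 J.
Q = ΔU + W = nCpΔT = 49200 J.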